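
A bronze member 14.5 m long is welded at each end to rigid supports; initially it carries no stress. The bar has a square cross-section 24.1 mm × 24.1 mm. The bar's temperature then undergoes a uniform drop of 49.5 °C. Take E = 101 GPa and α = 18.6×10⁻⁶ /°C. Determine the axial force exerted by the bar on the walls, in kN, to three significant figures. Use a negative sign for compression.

54.0 kN

Free thermal expansion αLΔT = 18.6e-6 · 14500 · -49.5 = -13.35 mm.
The walls impose strain ε = −(-13.35)/14500 = 9.2070e-04; σ = Eε = 101000 · 9.2070e-04 = 92.99 MPa.
Wall reaction R = σ·A = 92.99·580.8 = 54010 N = 54.01 kN.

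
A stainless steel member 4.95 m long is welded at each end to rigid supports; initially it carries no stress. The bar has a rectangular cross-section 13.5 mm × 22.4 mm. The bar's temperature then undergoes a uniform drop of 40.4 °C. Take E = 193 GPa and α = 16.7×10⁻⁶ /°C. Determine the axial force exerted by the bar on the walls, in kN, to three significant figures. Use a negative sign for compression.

39.4 kN

Free thermal expansion αLΔT = 16.7e-6 · 4950 · -40.4 = -3.34 mm.
The walls impose strain ε = −(-3.34)/4950 = 6.7468e-04; σ = Eε = 193000 · 6.7468e-04 = 130.2 MPa.
Wall reaction R = σ·A = 130.2·302.4 = 39380 N = 39.38 kN.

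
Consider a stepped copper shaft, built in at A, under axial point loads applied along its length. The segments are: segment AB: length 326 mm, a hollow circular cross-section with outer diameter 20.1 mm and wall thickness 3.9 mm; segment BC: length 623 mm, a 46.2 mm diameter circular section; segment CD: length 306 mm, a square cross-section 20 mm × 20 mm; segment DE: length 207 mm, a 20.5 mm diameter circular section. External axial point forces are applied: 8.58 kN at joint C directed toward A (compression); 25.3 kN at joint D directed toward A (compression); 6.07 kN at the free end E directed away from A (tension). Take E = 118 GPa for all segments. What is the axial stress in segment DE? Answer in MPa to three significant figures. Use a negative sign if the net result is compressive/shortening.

18.4 MPa

Internal axial forces (sectioning from the free end, tension +): N_DE = 6.07 kN, N_CD = -19.23 kN, N_BC = -27.81 kN, N_AB = -27.81 kN.
A_DE = 330.1 mm².
σ_DE = N_DE/A_DE = 6070/330.1 = 18.39 MPa.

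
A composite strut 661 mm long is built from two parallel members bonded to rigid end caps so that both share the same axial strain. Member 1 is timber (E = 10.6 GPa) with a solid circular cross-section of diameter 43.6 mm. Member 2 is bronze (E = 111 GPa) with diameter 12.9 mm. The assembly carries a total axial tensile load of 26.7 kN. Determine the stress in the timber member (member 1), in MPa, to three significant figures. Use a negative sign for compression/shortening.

A_1 = 1493 mm².
A_2 = 130.7 mm².
Equal strain + equilibrium ⇒ each member carries load in proportion to AE: A₁E₁ = 15830000 N, A₂E₂ = 14510000 N, ΣAE = 30330000 N.
σ₁ = P·E₁/ΣAE = 26700·10600/30330000 = 9.33 MPa.

9.33 MPa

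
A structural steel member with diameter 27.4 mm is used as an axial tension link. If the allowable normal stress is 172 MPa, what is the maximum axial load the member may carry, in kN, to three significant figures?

101 kN

A = 589.6 mm².
P_max = σ_allow · A = 172 · 589.6 = 101400 N = 101.4 kN.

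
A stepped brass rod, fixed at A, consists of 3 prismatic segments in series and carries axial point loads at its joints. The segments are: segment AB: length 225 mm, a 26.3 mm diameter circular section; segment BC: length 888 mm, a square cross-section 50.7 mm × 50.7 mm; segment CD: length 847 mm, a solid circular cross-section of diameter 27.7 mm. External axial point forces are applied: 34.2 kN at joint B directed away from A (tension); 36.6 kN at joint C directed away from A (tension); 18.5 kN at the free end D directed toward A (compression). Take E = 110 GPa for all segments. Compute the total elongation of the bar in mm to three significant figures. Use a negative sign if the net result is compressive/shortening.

0.0174 mm

Internal axial forces (sectioning from the free end, tension +): N_CD = -18.5 kN, N_BC = 18.1 kN, N_AB = 52.3 kN.
A_AB = 543.3 mm².
A_BC = 2570 mm².
A_CD = 602.6 mm².
δ_AB = 52300·225/(543.3·110000) = 0.1969 mm
δ_BC = 18100·888/(2570·110000) = 0.05684 mm
δ_CD = -18500·847/(602.6·110000) = -0.2364 mm
δ = Σδ_i = 0.01738 mm.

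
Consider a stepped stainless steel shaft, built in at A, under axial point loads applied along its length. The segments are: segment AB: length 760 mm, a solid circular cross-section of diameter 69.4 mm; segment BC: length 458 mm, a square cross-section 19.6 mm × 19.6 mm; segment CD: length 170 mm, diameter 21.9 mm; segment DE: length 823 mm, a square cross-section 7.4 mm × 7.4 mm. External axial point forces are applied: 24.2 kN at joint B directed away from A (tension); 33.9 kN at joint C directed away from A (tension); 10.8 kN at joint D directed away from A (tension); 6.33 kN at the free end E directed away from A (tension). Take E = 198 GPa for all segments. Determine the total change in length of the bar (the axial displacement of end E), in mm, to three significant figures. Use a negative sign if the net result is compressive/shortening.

Internal axial forces (sectioning from the free end, tension +): N_DE = 6.33 kN, N_CD = 17.13 kN, N_BC = 51.03 kN, N_AB = 75.23 kN.
A_AB = 3783 mm².
A_BC = 384.2 mm².
A_CD = 376.7 mm².
A_DE = 54.76 mm².
δ_AB = 75230·760/(3783·198000) = 0.07634 mm
δ_BC = 51030·458/(384.2·198000) = 0.3073 mm
δ_CD = 17130·170/(376.7·198000) = 0.03904 mm
δ_DE = 6330·823/(54.76·198000) = 0.4805 mm
δ = Σδ_i = 0.9031 mm.

0.903 mm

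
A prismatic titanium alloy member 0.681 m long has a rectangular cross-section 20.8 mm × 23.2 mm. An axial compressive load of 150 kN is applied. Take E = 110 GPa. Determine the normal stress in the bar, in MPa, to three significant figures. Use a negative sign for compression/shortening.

A = 482.6 mm².
σ = N/A = -150000/482.6 = -310.8 MPa.

-311 MPa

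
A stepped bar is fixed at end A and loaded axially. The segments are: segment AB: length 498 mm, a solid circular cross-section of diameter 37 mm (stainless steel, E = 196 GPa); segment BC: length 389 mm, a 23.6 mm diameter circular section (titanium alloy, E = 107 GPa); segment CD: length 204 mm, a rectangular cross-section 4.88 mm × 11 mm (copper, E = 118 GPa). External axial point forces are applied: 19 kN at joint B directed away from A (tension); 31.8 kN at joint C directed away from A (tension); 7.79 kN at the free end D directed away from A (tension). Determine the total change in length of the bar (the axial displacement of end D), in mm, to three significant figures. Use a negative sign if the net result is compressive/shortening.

0.718 mm

Internal axial forces (sectioning from the free end, tension +): N_CD = 7.79 kN, N_BC = 39.59 kN, N_AB = 58.59 kN.
A_AB = 1075 mm².
A_BC = 437.4 mm².
A_CD = 53.68 mm².
δ_AB = 58590·498/(1075·196000) = 0.1385 mm
δ_BC = 39590·389/(437.4·107000) = 0.329 mm
δ_CD = 7790·204/(53.68·118000) = 0.2509 mm
δ = Σδ_i = 0.7184 mm.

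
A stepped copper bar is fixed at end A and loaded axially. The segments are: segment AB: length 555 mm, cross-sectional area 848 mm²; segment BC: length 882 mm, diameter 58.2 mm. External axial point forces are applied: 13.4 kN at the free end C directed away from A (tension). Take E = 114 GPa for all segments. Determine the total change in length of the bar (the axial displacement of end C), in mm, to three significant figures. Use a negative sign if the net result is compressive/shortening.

Internal axial forces (sectioning from the free end, tension +): N_BC = 13.4 kN, N_AB = 13.4 kN.
A_BC = 2660 mm².
δ_AB = 13400·555/(848·114000) = 0.07693 mm
δ_BC = 13400·882/(2660·114000) = 0.03897 mm
δ = Σδ_i = 0.1159 mm.

0.116 mm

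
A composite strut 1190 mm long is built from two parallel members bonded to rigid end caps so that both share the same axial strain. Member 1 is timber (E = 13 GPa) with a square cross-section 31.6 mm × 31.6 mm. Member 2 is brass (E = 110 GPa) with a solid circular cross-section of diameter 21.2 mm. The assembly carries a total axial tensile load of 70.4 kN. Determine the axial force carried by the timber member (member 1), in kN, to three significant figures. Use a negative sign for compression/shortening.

17.6 kN

A_1 = 998.6 mm².
A_2 = 353 mm².
Equal strain + equilibrium ⇒ each member carries load in proportion to AE: A₁E₁ = 12980000 N, A₂E₂ = 38830000 N, ΣAE = 51810000 N.
F₁ = P·A₁E₁/ΣAE = 70400·12980000/51810000 = 17640 N.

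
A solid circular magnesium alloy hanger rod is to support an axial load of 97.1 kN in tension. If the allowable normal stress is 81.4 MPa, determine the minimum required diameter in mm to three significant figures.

39.0 mm

Required area A ≥ P/σ_allow = 97100/81.4 = 1193 mm².
For a solid circular section, d ≥ √(4A/π) = 38.97 mm.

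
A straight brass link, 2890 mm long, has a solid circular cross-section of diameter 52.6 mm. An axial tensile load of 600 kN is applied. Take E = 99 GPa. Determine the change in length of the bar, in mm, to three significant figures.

A = 2173 mm².
δ_mech = NL/(AE) = 600000·2890/(2173·99000) = 8.06 mm.

8.06 mm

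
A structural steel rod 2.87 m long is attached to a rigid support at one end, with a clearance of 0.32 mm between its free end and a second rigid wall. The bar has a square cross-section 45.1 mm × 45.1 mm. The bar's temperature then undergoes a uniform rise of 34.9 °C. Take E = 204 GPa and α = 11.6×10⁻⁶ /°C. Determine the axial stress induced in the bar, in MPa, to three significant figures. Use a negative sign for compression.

-59.8 MPa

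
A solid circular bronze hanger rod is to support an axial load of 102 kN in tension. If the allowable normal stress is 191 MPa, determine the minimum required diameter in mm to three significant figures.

26.1 mm

Required area A ≥ P/σ_allow = 102000/191 = 534 mm².
For a solid circular section, d ≥ √(4A/π) = 26.08 mm.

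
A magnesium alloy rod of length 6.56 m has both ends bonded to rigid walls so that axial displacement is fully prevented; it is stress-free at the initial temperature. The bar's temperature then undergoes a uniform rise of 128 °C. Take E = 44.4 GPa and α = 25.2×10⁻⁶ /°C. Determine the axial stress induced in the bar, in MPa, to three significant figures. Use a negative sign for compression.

Free thermal expansion αLΔT = 25.2e-6 · 6560 · 128 = 21.16 mm.
The walls impose strain ε = −(21.16)/6560 = -3.2256e-03; σ = Eε = 44400 · -3.2256e-03 = -143.2 MPa.

-143 MPa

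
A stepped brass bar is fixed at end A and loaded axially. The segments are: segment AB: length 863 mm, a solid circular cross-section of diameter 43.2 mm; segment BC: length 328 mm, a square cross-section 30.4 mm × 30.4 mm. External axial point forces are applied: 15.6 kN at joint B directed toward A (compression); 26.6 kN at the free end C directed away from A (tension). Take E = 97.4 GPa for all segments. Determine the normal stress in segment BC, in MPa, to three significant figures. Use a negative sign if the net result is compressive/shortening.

28.8 MPa

Internal axial forces (sectioning from the free end, tension +): N_BC = 26.6 kN, N_AB = 11 kN.
A_BC = 924.2 mm².
σ_BC = N_BC/A_BC = 26600/924.2 = 28.78 MPa.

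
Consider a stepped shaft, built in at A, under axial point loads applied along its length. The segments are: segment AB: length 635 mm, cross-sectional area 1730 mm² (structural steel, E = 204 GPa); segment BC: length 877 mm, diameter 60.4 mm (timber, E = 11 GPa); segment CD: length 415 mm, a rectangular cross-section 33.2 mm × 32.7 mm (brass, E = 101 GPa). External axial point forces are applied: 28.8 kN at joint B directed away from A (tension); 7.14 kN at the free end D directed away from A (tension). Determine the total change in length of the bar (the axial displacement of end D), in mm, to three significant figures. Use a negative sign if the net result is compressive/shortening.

Internal axial forces (sectioning from the free end, tension +): N_CD = 7.14 kN, N_BC = 7.14 kN, N_AB = 35.94 kN.
A_BC = 2865 mm².
A_CD = 1086 mm².
δ_AB = 35940·635/(1730·204000) = 0.06467 mm
δ_BC = 7140·877/(2865·11000) = 0.1987 mm
δ_CD = 7140·415/(1086·101000) = 0.02702 mm
δ = Σδ_i = 0.2904 mm.

0.290 mm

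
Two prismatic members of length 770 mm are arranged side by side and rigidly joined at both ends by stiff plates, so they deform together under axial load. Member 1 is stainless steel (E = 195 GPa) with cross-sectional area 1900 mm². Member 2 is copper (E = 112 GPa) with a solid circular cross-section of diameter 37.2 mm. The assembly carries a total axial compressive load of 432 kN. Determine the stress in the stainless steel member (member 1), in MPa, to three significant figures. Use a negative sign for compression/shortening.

A_2 = 1087 mm².
Equal strain + equilibrium ⇒ each member carries load in proportion to AE: A₁E₁ = 370500000 N, A₂E₂ = 121700000 N, ΣAE = 492200000 N.
σ₁ = P·E₁/ΣAE = -432000·195000/492200000 = -171.1 MPa.

-171 MPa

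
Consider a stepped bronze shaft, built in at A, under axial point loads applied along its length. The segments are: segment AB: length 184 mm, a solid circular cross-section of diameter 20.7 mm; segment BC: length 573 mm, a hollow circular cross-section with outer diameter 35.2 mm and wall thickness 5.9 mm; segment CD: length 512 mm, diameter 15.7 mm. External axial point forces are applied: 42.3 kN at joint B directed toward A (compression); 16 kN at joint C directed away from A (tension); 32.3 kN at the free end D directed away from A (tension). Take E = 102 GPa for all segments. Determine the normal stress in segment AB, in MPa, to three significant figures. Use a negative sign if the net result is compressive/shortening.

Internal axial forces (sectioning from the free end, tension +): N_CD = 32.3 kN, N_BC = 48.3 kN, N_AB = 6 kN.
A_AB = 336.5 mm².
σ_AB = N_AB/A_AB = 6000/336.5 = 17.83 MPa.

17.8 MPa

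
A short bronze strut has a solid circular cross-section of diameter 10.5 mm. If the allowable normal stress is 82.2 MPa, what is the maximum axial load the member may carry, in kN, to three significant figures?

7.12 kN

A = 86.59 mm².
P_max = σ_allow · A = 82.2 · 86.59 = 7118 N = 7.118 kN.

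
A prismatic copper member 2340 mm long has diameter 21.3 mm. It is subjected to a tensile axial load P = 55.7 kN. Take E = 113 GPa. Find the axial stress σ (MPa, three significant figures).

156 MPa

A = 356.3 mm².
σ = N/A = 55700/356.3 = 156.3 MPa.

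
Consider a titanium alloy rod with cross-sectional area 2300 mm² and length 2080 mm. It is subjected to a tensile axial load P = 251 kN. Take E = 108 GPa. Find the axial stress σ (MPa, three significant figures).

109 MPa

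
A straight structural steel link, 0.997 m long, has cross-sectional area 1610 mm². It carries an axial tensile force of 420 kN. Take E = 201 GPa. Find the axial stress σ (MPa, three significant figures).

261 MPa

σ = N/A = 420000/1610 = 260.9 MPa.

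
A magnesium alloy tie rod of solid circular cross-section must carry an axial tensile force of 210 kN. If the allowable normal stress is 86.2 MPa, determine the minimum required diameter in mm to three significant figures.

55.7 mm

Required area A ≥ P/σ_allow = 210000/86.2 = 2436 mm².
For a solid circular section, d ≥ √(4A/π) = 55.69 mm.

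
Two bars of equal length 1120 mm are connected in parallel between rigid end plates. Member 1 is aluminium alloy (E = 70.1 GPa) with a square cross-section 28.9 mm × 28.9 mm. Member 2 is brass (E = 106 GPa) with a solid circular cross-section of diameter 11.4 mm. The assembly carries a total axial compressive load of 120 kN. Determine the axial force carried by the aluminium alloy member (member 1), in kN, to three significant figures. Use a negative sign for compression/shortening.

-101 kN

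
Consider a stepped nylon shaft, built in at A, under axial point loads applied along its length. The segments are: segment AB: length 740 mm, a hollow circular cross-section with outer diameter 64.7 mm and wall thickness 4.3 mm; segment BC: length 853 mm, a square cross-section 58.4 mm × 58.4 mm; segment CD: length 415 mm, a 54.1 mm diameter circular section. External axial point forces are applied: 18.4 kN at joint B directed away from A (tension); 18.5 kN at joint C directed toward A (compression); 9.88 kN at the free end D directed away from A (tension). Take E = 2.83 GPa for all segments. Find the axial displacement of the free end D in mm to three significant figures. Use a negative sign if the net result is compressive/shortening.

3.00 mm

Internal axial forces (sectioning from the free end, tension +): N_CD = 9.88 kN, N_BC = -8.62 kN, N_AB = 9.78 kN.
A_AB = 815.9 mm².
A_BC = 3411 mm².
A_CD = 2299 mm².
δ_AB = 9780·740/(815.9·2830) = 3.134 mm
δ_BC = -8620·853/(3411·2830) = -0.7618 mm
δ_CD = 9880·415/(2299·2830) = 0.6303 mm
δ = Σδ_i = 3.003 mm.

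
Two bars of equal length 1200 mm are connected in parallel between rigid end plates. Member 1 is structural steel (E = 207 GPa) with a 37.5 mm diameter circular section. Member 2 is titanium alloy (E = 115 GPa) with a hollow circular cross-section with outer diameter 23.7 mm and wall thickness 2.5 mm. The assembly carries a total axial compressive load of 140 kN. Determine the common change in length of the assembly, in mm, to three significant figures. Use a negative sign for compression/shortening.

A_1 = 1104 mm².
A_2 = 166.5 mm².
Equal strain + equilibrium ⇒ each member carries load in proportion to AE: A₁E₁ = 228600000 N, A₂E₂ = 19150000 N, ΣAE = 247800000 N.
δ = PL/ΣAE = -140000·1200/247800000 = -0.678 mm.

-0.678 mm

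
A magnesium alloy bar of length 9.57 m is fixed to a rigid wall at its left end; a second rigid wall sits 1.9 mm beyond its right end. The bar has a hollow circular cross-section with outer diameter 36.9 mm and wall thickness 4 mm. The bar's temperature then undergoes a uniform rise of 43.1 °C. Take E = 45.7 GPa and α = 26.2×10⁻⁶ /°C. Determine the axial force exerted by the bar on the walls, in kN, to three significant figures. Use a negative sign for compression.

-17.6 kN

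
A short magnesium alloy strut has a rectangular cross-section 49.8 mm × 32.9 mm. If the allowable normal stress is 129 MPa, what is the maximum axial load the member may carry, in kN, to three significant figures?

A = 1638 mm².
P_max = σ_allow · A = 129 · 1638 = 211400 N = 211.4 kN.

211 kN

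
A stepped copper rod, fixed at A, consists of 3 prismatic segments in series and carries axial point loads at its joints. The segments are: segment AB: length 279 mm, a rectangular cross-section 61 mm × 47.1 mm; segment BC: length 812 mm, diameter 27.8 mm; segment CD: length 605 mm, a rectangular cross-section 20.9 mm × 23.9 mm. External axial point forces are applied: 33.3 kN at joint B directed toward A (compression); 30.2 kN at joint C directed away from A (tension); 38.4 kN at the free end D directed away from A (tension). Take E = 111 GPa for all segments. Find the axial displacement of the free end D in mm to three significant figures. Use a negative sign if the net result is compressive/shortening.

1.28 mm

Internal axial forces (sectioning from the free end, tension +): N_CD = 38.4 kN, N_BC = 68.6 kN, N_AB = 35.3 kN.
A_AB = 2873 mm².
A_BC = 607 mm².
A_CD = 499.5 mm².
δ_AB = 35300·279/(2873·111000) = 0.03088 mm
δ_BC = 68600·812/(607·111000) = 0.8268 mm
δ_CD = 38400·605/(499.5·111000) = 0.419 mm
δ = Σδ_i = 1.277 mm.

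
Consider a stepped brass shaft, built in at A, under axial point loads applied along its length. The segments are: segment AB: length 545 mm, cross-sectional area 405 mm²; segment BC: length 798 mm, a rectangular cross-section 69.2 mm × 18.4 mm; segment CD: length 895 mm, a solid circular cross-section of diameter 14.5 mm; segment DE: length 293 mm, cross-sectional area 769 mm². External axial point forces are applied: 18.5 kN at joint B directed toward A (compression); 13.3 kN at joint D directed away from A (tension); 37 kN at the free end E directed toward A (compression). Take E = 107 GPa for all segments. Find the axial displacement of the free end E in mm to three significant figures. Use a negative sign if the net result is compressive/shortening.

-2.00 mm

Internal axial forces (sectioning from the free end, tension +): N_DE = -37 kN, N_CD = -23.7 kN, N_BC = -23.7 kN, N_AB = -42.2 kN.
A_BC = 1273 mm².
A_CD = 165.1 mm².
δ_AB = -42200·545/(405·107000) = -0.5307 mm
δ_BC = -23700·798/(1273·107000) = -0.1388 mm
δ_CD = -23700·895/(165.1·107000) = -1.2 mm
δ_DE = -37000·293/(769·107000) = -0.1318 mm
δ = Σδ_i = -2.002 mm.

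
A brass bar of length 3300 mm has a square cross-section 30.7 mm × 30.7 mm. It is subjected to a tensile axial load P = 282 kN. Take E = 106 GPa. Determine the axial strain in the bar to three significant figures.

0.00282

A = 942.5 mm².
σ = N/A = 299.2 MPa; ε = σ/E = 299.2/106000 = 2.823e-03.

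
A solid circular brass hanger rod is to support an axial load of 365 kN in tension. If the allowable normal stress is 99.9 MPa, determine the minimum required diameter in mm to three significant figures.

68.2 mm

Required area A ≥ P/σ_allow = 365000/99.9 = 3654 mm².
For a solid circular section, d ≥ √(4A/π) = 68.21 mm.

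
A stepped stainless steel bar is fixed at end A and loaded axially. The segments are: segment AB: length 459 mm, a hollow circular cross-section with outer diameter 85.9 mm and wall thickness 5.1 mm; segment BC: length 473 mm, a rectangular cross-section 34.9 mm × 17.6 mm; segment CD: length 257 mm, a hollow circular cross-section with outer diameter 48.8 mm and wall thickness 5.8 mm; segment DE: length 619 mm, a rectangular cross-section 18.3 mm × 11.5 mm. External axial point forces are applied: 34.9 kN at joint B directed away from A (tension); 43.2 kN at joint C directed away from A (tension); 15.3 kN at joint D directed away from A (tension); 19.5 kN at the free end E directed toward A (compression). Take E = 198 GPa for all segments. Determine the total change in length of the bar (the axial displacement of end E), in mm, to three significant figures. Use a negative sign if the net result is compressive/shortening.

Internal axial forces (sectioning from the free end, tension +): N_DE = -19.5 kN, N_CD = -4.2 kN, N_BC = 39 kN, N_AB = 73.9 kN.
A_AB = 1295 mm².
A_BC = 614.2 mm².
A_CD = 783.5 mm².
A_DE = 210.5 mm².
δ_AB = 73900·459/(1295·198000) = 0.1323 mm
δ_BC = 39000·473/(614.2·198000) = 0.1517 mm
δ_CD = -4200·257/(783.5·198000) = -0.006958 mm
δ_DE = -19500·619/(210.5·198000) = -0.2897 mm
δ = Σδ_i = -0.01262 mm.

-0.0126 mm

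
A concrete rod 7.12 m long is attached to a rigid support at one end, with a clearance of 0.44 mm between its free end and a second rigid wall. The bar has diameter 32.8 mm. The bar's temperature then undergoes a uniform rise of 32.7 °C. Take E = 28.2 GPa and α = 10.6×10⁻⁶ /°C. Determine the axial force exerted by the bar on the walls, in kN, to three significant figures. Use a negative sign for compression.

Free thermal expansion αLΔT = 10.6e-6 · 7120 · 32.7 = 2.468 mm.
The walls engage after the gap closes; constrained expansion = 2.468 − 0.44 = 2.028 mm.
The walls impose strain ε = −(2.028)/7120 = -2.8482e-04; σ = Eε = 28200 · -2.8482e-04 = -8.032 MPa.
Wall reaction R = σ·A = -8.032·845 = -6787 N = -6.787 kN.

-6.79 kN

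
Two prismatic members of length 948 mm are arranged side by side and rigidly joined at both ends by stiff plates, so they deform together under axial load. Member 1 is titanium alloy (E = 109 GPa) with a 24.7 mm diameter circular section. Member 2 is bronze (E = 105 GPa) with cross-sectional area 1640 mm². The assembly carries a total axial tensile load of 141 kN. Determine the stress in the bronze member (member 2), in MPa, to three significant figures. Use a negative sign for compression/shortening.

66.0 MPa

A_1 = 479.2 mm².
Equal strain + equilibrium ⇒ each member carries load in proportion to AE: A₁E₁ = 52230000 N, A₂E₂ = 172200000 N, ΣAE = 224400000 N.
σ₂ = P·E₂/ΣAE = 141000·105000/224400000 = 65.97 MPa.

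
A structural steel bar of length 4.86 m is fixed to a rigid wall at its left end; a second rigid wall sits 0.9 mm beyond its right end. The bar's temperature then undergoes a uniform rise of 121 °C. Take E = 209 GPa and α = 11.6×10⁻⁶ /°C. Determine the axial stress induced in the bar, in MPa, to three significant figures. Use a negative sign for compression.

-255 MPa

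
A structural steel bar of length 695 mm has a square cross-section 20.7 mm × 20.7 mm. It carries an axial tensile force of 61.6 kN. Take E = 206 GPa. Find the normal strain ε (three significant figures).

A = 428.5 mm².
σ = N/A = 143.8 MPa; ε = σ/E = 143.8/206000 = 6.979e-04.

6.98e-04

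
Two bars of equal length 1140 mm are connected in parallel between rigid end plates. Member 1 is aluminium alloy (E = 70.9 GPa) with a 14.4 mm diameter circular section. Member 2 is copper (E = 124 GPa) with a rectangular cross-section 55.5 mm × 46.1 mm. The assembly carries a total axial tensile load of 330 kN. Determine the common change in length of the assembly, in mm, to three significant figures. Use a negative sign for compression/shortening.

1.14 mm

A_1 = 162.9 mm².
A_2 = 2559 mm².
Equal strain + equilibrium ⇒ each member carries load in proportion to AE: A₁E₁ = 11550000 N, A₂E₂ = 317300000 N, ΣAE = 328800000 N.
δ = PL/ΣAE = 330000·1140/328800000 = 1.144 mm.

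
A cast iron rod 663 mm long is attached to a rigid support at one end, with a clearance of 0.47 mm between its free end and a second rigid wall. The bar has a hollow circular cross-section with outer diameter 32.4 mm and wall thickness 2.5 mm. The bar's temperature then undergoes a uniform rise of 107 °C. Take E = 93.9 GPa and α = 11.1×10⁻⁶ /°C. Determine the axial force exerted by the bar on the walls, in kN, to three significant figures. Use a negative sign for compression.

Free thermal expansion αLΔT = 11.1e-6 · 663 · 107 = 0.7874 mm.
The walls engage after the gap closes; constrained expansion = 0.7874 − 0.47 = 0.3174 mm.
The walls impose strain ε = −(0.3174)/663 = -4.7880e-04; σ = Eε = 93900 · -4.7880e-04 = -44.96 MPa.
Wall reaction R = σ·A = -44.96·234.8 = -10560 N = -10.56 kN.

-10.6 kN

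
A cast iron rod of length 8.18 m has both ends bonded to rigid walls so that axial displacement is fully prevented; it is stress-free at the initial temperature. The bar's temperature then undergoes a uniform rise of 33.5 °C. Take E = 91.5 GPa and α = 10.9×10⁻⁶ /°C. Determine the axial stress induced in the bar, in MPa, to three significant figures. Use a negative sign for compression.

Free thermal expansion αLΔT = 10.9e-6 · 8180 · 33.5 = 2.987 mm.
The walls impose strain ε = −(2.987)/8180 = -3.6515e-04; σ = Eε = 91500 · -3.6515e-04 = -33.41 MPa.

-33.4 MPa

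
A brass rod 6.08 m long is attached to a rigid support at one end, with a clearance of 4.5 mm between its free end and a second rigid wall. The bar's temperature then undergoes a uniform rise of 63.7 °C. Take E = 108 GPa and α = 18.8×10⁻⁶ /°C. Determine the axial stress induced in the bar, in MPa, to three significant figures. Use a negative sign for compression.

-49.4 MPa

Free thermal expansion αLΔT = 18.8e-6 · 6080 · 63.7 = 7.281 mm.
The walls engage after the gap closes; constrained expansion = 7.281 − 4.5 = 2.781 mm.
The walls impose strain ε = −(2.781)/6080 = -4.5743e-04; σ = Eε = 108000 · -4.5743e-04 = -49.4 MPa.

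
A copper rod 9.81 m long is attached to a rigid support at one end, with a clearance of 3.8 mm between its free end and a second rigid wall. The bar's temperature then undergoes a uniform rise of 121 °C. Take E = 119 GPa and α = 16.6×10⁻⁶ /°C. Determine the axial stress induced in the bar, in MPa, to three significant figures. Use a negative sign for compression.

Free thermal expansion αLΔT = 16.6e-6 · 9810 · 121 = 19.7 mm.
The walls engage after the gap closes; constrained expansion = 19.7 − 3.8 = 15.9 mm.
The walls impose strain ε = −(15.9)/9810 = -1.6212e-03; σ = Eε = 119000 · -1.6212e-03 = -192.9 MPa.

-193 MPa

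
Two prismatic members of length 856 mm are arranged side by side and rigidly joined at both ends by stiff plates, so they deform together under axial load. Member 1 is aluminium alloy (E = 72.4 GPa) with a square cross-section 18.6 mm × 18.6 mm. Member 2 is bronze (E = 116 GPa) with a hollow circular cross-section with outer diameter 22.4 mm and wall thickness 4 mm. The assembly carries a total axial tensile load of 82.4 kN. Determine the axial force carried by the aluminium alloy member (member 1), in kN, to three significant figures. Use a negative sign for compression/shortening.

39.8 kN

A_1 = 346 mm².
A_2 = 231.2 mm².
Equal strain + equilibrium ⇒ each member carries load in proportion to AE: A₁E₁ = 25050000 N, A₂E₂ = 26820000 N, ΣAE = 51870000 N.
F₁ = P·A₁E₁/ΣAE = 82400·25050000/51870000 = 39790 N.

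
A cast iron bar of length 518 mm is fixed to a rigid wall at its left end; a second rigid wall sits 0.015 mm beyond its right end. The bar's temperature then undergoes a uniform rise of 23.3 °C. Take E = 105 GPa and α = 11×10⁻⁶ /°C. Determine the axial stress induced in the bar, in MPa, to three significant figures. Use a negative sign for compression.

-23.9 MPa

Free thermal expansion αLΔT = 11e-6 · 518 · 23.3 = 0.1328 mm.
The walls engage after the gap closes; constrained expansion = 0.1328 − 0.015 = 0.1178 mm.
The walls impose strain ε = −(0.1178)/518 = -2.2734e-04; σ = Eε = 105000 · -2.2734e-04 = -23.87 MPa.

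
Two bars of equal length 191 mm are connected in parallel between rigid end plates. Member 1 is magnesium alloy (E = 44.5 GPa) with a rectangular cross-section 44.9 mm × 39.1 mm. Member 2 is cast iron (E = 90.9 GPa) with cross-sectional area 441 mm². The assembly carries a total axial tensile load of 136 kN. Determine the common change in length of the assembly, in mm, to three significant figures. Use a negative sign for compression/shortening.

0.220 mm

A_1 = 1756 mm².
Equal strain + equilibrium ⇒ each member carries load in proportion to AE: A₁E₁ = 78120000 N, A₂E₂ = 40090000 N, ΣAE = 118200000 N.
δ = PL/ΣAE = 136000·191/118200000 = 0.2197 mm.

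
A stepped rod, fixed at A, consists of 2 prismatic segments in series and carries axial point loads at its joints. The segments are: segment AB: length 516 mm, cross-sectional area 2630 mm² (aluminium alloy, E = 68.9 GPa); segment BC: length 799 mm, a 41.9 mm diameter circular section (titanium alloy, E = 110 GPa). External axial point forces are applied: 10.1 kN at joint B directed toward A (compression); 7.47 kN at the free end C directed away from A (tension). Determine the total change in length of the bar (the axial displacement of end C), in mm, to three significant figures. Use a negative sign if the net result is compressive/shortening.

Internal axial forces (sectioning from the free end, tension +): N_BC = 7.47 kN, N_AB = -2.63 kN.
A_BC = 1379 mm².
δ_AB = -2630·516/(2630·68900) = -0.007489 mm
δ_BC = 7470·799/(1379·110000) = 0.03935 mm
δ = Σδ_i = 0.03186 mm.

0.0319 mm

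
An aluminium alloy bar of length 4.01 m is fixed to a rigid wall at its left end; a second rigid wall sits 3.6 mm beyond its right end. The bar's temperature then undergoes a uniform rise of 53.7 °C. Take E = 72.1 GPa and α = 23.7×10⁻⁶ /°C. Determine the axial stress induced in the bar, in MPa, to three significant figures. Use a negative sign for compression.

Free thermal expansion αLΔT = 23.7e-6 · 4010 · 53.7 = 5.103 mm.
The walls engage after the gap closes; constrained expansion = 5.103 − 3.6 = 1.503 mm.
The walls impose strain ε = −(1.503)/4010 = -3.7493e-04; σ = Eε = 72100 · -3.7493e-04 = -27.03 MPa.

-27.0 MPa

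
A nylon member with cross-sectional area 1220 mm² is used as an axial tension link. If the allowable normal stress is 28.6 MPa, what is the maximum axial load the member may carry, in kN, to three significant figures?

P_max = σ_allow · A = 28.6 · 1220 = 34890 N = 34.89 kN.

34.9 kN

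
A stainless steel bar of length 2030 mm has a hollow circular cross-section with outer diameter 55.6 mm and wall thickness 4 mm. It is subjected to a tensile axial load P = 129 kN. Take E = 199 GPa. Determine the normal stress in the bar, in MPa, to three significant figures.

A = 648.4 mm².
σ = N/A = 129000/648.4 = 198.9 MPa.

199 MPa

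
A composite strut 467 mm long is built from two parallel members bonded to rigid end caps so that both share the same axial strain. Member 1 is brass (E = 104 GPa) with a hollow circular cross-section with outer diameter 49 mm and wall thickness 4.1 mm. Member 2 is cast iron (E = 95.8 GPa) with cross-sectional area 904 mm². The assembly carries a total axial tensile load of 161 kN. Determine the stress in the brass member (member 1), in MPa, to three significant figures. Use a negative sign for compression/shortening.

114 MPa

A_1 = 578.3 mm².
Equal strain + equilibrium ⇒ each member carries load in proportion to AE: A₁E₁ = 60150000 N, A₂E₂ = 86600000 N, ΣAE = 146800000 N.
σ₁ = P·E₁/ΣAE = 161000·104000/146800000 = 114.1 MPa.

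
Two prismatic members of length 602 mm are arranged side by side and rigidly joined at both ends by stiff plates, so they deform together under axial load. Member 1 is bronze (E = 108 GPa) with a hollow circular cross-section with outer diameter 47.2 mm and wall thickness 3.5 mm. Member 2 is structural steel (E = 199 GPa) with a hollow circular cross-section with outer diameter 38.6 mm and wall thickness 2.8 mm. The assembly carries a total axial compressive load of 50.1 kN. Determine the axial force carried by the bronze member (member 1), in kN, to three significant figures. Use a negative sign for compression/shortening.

-22.7 kN

A_1 = 480.5 mm².
A_2 = 314.9 mm².
Equal strain + equilibrium ⇒ each member carries load in proportion to AE: A₁E₁ = 51890000 N, A₂E₂ = 62670000 N, ΣAE = 114600000 N.
F₁ = P·A₁E₁/ΣAE = -50100·51890000/114600000 = -22690 N.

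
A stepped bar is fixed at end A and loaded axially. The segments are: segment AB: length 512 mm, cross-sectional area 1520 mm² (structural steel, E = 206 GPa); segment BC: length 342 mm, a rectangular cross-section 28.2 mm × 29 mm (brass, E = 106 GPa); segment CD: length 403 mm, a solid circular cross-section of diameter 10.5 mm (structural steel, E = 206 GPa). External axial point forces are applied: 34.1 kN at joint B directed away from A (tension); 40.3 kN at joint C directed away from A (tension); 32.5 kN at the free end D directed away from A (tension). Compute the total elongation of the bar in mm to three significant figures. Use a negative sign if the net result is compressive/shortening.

1.20 mm

Internal axial forces (sectioning from the free end, tension +): N_CD = 32.5 kN, N_BC = 72.8 kN, N_AB = 106.9 kN.
A_BC = 817.8 mm².
A_CD = 86.59 mm².
δ_AB = 106900·512/(1520·206000) = 0.1748 mm
δ_BC = 72800·342/(817.8·106000) = 0.2872 mm
δ_CD = 32500·403/(86.59·206000) = 0.7343 mm
δ = Σδ_i = 1.196 mm.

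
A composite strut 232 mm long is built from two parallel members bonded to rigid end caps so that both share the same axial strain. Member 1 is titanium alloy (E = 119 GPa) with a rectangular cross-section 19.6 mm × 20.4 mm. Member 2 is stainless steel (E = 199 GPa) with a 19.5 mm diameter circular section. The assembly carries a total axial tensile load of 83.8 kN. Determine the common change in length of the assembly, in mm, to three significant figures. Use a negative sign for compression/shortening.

0.182 mm

A_1 = 399.8 mm².
A_2 = 298.6 mm².
Equal strain + equilibrium ⇒ each member carries load in proportion to AE: A₁E₁ = 47580000 N, A₂E₂ = 59430000 N, ΣAE = 107000000 N.
δ = PL/ΣAE = 83800·232/107000000 = 0.1817 mm.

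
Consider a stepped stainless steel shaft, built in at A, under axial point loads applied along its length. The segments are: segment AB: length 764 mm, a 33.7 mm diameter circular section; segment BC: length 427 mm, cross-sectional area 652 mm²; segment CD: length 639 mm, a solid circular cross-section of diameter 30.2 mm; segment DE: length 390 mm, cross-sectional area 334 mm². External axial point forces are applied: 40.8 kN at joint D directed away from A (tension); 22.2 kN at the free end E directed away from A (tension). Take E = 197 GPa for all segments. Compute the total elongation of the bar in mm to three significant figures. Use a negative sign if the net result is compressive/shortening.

0.900 mm

Internal axial forces (sectioning from the free end, tension +): N_DE = 22.2 kN, N_CD = 63 kN, N_BC = 63 kN, N_AB = 63 kN.
A_AB = 892 mm².
A_CD = 716.3 mm².
δ_AB = 63000·764/(892·197000) = 0.2739 mm
δ_BC = 63000·427/(652·197000) = 0.2094 mm
δ_CD = 63000·639/(716.3·197000) = 0.2853 mm
δ_DE = 22200·390/(334·197000) = 0.1316 mm
δ = Σδ_i = 0.9002 mm.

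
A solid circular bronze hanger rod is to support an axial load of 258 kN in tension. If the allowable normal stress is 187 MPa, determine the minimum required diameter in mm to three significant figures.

Required area A ≥ P/σ_allow = 258000/187 = 1380 mm².
For a solid circular section, d ≥ √(4A/π) = 41.91 mm.

41.9 mm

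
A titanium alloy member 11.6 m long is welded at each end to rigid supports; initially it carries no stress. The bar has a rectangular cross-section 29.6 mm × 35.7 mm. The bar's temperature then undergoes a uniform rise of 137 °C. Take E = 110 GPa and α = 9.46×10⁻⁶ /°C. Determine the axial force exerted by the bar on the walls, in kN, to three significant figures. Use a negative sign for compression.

-151 kN

Free thermal expansion αLΔT = 9.46e-6 · 11600 · 137 = 15.03 mm.
The walls impose strain ε = −(15.03)/11600 = -1.2960e-03; σ = Eε = 110000 · -1.2960e-03 = -142.6 MPa.
Wall reaction R = σ·A = -142.6·1057 = -150600 N = -150.6 kN.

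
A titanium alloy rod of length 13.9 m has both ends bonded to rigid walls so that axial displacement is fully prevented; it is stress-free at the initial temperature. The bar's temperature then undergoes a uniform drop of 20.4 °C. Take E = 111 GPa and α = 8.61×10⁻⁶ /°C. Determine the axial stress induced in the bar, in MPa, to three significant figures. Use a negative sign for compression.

Free thermal expansion αLΔT = 8.61e-6 · 13900 · -20.4 = -2.441 mm.
The walls impose strain ε = −(-2.441)/13900 = 1.7564e-04; σ = Eε = 111000 · 1.7564e-04 = 19.5 MPa.

19.5 MPa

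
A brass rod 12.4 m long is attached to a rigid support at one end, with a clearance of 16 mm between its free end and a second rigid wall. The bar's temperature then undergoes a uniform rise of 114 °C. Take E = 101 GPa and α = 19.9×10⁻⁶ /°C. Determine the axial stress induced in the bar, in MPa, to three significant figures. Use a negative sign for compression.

-98.8 MPa

Free thermal expansion αLΔT = 19.9e-6 · 12400 · 114 = 28.13 mm.
The walls engage after the gap closes; constrained expansion = 28.13 − 16 = 12.13 mm.
The walls impose strain ε = −(12.13)/12400 = -9.7828e-04; σ = Eε = 101000 · -9.7828e-04 = -98.81 MPa.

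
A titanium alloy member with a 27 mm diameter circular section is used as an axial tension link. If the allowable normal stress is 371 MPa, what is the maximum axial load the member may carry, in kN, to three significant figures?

212 kN

A = 572.6 mm².
P_max = σ_allow · A = 371 · 572.6 = 212400 N = 212.4 kN.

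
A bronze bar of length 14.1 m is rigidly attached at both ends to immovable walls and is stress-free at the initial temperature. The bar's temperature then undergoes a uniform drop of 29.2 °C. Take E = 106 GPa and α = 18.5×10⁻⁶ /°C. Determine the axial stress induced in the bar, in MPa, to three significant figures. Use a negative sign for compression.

Free thermal expansion αLΔT = 18.5e-6 · 14100 · -29.2 = -7.617 mm.
The walls impose strain ε = −(-7.617)/14100 = 5.4020e-04; σ = Eε = 106000 · 5.4020e-04 = 57.26 MPa.

57.3 MPa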